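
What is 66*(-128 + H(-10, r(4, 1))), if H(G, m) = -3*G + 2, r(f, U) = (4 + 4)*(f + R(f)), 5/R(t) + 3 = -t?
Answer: -6336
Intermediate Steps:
R(t) = 5/(-3 - t)
r(f, U) = -40/(3 + f) + 8*f (r(f, U) = (4 + 4)*(f - 5/(3 + f)) = 8*(f - 5/(3 + f)) = -40/(3 + f) + 8*f)
H(G, m) = 2 - 3*G
66*(-128 + H(-10, r(4, 1))) = 66*(-128 + (2 - 3*(-10))) = 66*(-128 + (2 + 30)) = 66*(-128 + 32) = 66*(-96) = -6336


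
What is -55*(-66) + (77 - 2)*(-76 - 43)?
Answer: -5295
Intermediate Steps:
-55*(-66) + (77 - 2)*(-76 - 43) = 3630 + 75*(-119) = 3630 - 8925 = -5295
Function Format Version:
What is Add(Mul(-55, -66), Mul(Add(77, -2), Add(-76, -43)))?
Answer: -5295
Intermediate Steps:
Add(Mul(-55, -66), Mul(Add(77, -2), Add(-76, -43))) = Add(3630, Mul(75, -119)) = Add(3630, -8925) = -5295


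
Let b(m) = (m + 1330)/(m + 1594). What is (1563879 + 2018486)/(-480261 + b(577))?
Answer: -7777314415/1042644724 ≈ -7.4592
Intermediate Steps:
b(m) = (1330 + m)/(1594 + m)
(1563879 + 2018486)/(-480261 + b(577)) = (1563879 + 2018486)/(-480261 + (1330 + 577)/(1594 + 577)) = 3582365/(-480261 + 1907/2171) = 3582365/(-1042644724/2171) = 3582365*(-2171/1042644724) = -7777314415/1042644724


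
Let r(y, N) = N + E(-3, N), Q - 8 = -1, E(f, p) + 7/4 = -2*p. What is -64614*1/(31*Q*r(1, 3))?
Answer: 258456/4123 ≈ 62.686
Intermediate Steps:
E(f, p) = -7/4 - 2*p
Q = 7 (Q = 8 - 1 = 7)
r(y, N) = -7/4 - N (r(y, N) = N + (-7/4 - 2*N) = -7/4 - N)
-64614*1/(31*Q*r(1, 3)) = -64614*1/(217*(-7/4 - 1*3)) = -64614*1/(217*(-7/4 - 3)) = -64614/((7*(-19/4))*31) = -64614/((-133/4*31)) = -64614/(-4123/4) = -64614*(-4/4123) = 258456/4123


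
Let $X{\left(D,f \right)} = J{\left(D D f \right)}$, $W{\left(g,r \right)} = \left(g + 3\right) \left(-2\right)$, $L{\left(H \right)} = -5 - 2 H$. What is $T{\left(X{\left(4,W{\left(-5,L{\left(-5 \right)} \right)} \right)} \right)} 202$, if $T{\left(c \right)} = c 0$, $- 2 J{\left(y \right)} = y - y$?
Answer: $0$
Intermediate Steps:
$W{\left(g,r \right)} = -6 - 2 g$ ($W{\left(g,r \right)} = \left(3 + g\right) \left(-2\right) = -6 - 2 g$)
$J{\left(y \right)} = 0$ ($J{\left(y \right)} = - \frac{y - y}{2} = \left(- \frac{1}{2}\right) 0 = 0$)
$X{\left(D,f \right)} = 0$
$T{\left(c \right)} = 0$
$T{\left(X{\left(4,W{\left(-5,L{\left(-5 \right)} \right)} \right)} \right)} 202 = 0 \cdot 202 = 0$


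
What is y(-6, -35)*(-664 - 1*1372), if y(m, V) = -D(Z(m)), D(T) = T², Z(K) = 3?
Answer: 18324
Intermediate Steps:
y(m, V) = -9 (y(m, V) = -1*3² = -1*9 = -9)
y(-6, -35)*(-664 - 1*1372) = -9*(-664 - 1*1372) = -9*(-664 - 1372) = -9*(-2036) = 18324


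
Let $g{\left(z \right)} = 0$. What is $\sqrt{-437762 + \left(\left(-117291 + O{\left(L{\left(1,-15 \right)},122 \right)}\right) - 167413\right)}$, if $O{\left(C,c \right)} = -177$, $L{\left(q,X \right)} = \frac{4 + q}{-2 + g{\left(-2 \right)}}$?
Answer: $i \sqrt{722643} \approx 850.08 i$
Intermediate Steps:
$L{\left(q,X \right)} = -2 - \frac{q}{2}$ ($L{\left(q,X \right)} = \frac{4 + q}{-2 + 0} = \frac{4 + q}{-2} = \left(4 + q\right) \left(- \frac{1}{2}\right) = -2 - \frac{q}{2}$)
$\sqrt{-437762 + \left(\left(-117291 + O{\left(L{\left(1,-15 \right)},122 \right)}\right) - 167413\right)} = \sqrt{-437762 - 284881} = \sqrt{-722643} = i \sqrt{722643}$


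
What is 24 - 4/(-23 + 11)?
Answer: 73/3 ≈ 24.333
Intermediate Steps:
24 - 4/(-23 + 11) = 24 - 4/(-12) = 24 - 1/12*(-4) = 24 + ⅓ = 73/3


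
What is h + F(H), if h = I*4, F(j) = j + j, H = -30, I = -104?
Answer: -476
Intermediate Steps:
F(j) = 2*j
h = -416 (h = -104*4 = -416)
h + F(H) = -416 + 2*(-30) = -416 - 60 = -476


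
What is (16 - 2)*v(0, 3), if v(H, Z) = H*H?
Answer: 0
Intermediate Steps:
v(H, Z) = H²
(16 - 2)*v(0, 3) = (16 - 2)*0² = 14*0 = 0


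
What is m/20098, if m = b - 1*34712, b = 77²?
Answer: -28783/20098 ≈ -1.4321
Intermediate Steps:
b = 5929
m = -28783 (m = 5929 - 1*34712 = 5929 - 34712 = -28783)
m/20098 = -28783/20098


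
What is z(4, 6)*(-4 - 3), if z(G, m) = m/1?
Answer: -42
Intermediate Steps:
z(G, m) = m (z(G, m) = m*1 = m)
z(4, 6)*(-4 - 3) = 6*(-4 - 3) = 6*(-7) = -42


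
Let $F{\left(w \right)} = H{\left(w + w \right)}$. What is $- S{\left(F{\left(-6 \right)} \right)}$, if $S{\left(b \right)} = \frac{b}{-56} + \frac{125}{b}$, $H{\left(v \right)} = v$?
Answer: $\frac{857}{84} \approx 10.202$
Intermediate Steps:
$F{\left(w \right)} = 2 w$ ($F{\left(w \right)} = w + w = 2 w$)
$S{\left(b \right)} = \frac{125}{b} - \frac{b}{56}$ ($S{\left(b \right)} = b \left(- \frac{1}{56}\right) + \frac{125}{b} = - \frac{b}{56} + \frac{125}{b} = \frac{125}{b} - \frac{b}{56}$)
$- S{\left(F{\left(-6 \right)} \right)} = - (\frac{125}{2 \left(-6\right)} - \frac{2 \left(-6\right)}{56}) = - (\frac{125}{-12} - - \frac{3}{14}) = - (125 \left(- \frac{1}{12}\right) + \frac{3}{14}) = - (- \frac{125}{12} + \frac{3}{14}) = \left(-1\right) \left(- \frac{857}{84}\right) = \frac{857}{84}$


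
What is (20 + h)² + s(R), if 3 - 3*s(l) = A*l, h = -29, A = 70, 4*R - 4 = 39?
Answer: -1013/6 ≈ -168.83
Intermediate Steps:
R = 43/4 (R = 1 + (¼)*39 = 1 + 39/4 = 43/4 ≈ 10.750)
s(l) = 1 - 70*l/3
(20 + h)² + s(R) = (20 - 29)² + (1 - 70/3*43/4) = (-9)² + (1 - 1505/6) = 81 - 1499/6 = -1013/6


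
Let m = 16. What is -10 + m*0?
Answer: -10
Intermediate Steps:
-10 + m*0 = -10 + 16*0 = -10 + 0 = -10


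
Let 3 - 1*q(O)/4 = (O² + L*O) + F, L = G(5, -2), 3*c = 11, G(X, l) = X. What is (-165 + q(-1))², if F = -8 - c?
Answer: 73441/9 ≈ 8160.1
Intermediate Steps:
c = 11/3 (c = (⅓)*11 = 11/3 ≈ 3.6667)
L = 5
F = -35/3 (F = -8 - 1*11/3 = -8 - 11/3 = -35/3 ≈ -11.667)
q(O) = 176/3 - 20*O - 4*O² (q(O) = 12 - 4*((O² + 5*O) - 35/3) = 12 - 4*(-35/3 + O² + 5*O) = 12 + (140/3 - 20*O - 4*O²) = 176/3 - 20*O - 4*O²)
(-165 + q(-1))² = (-165 + (176/3 - 20*(-1) - 4*(-1)²))² = (-165 + (176/3 + 20 - 4*1))² = (-165 + (176/3 + 20 - 4))² = (-165 + 224/3)² = (-271/3)² = 73441/9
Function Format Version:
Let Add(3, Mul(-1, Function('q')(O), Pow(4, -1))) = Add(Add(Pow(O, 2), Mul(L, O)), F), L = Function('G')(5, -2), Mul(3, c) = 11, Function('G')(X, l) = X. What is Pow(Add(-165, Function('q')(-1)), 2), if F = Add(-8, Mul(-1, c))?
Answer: Rational(73441, 9) ≈ 8160.1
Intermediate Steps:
c = Rational(11, 3) (c = Mul(Rational(1, 3), 11) = Rational(11, 3) ≈ 3.6667)
L = 5
F = Rational(-35, 3) (F = Add(-8, Mul(-1, Rational(11, 3))) = Add(-8, Rational(-11, 3)) = Rational(-35, 3) ≈ -11.667)
Function('q')(O) = Add(Rational(176, 3), Mul(-20, O), Mul(-4, Pow(O, 2))) (Function('q')(O) = Add(12, Mul(-4, Add(Add(Pow(O, 2), Mul(5, O)), Rational(-35, 3)))) = Add(12, Mul(-4, Add(Rational(-35, 3), Pow(O, 2), Mul(5, O)))) = Add(12, Add(Rational(140, 3), Mul(-20, O), Mul(-4, Pow(O, 2)))) = Add(Rational(176, 3), Mul(-20, O), Mul(-4, Pow(O, 2))))
Pow(Add(-165, Function('q')(-1)), 2) = Pow(Add(-165, Add(Rational(176, 3), Mul(-20, -1), Mul(-4, Pow(-1, 2)))), 2) = Pow(Add(-165, Add(Rational(176, 3), 20, Mul(-4, 1))), 2) = Pow(Add(-165, Add(Rational(176, 3), 20, -4)), 2) = Pow(Add(-165, Rational(224, 3)), 2) = Pow(Rational(-271, 3), 2) = Rational(73441, 9)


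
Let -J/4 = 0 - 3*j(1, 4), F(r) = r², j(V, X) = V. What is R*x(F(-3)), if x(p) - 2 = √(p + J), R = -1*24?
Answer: -48 - 24*√21 ≈ -157.98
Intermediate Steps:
R = -24
J = 12 (J = -4*(0 - 3*1) = -4*(0 - 3) = -4*(-3) = 12)
x(p) = 2 + √(12 + p) (x(p) = 2 + √(p + 12) = 2 + √(12 + p))
R*x(F(-3)) = -24*(2 + √(12 + (-3)²)) = -24*(2 + √(12 + 9)) = -24*(2 + √21) = -48 - 24*√21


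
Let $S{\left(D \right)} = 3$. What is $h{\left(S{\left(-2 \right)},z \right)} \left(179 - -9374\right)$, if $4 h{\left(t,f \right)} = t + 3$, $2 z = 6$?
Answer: $\frac{28659}{2} \approx 14330.0$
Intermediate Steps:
$z = 3$ ($z = \frac{1}{2} \cdot 6 = 3$)
$h{\left(t,f \right)} = \frac{3}{4} + \frac{t}{4}$ ($h{\left(t,f \right)} = \frac{t + 3}{4} = \frac{3 + t}{4} = \frac{3}{4} + \frac{t}{4}$)
$h{\left(S{\left(-2 \right)},z \right)} \left(179 - -9374\right) = \left(\frac{3}{4} + \frac{1}{4} \cdot 3\right) \left(179 - -9374\right) = \left(\frac{3}{4} + \frac{3}{4}\right) \left(179 + 9374\right) = \frac{3}{2} \cdot 9553 = \frac{28659}{2}$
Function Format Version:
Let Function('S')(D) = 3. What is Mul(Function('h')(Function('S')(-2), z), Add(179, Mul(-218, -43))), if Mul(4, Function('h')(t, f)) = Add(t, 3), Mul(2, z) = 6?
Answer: Rational(28659, 2) ≈ 14330.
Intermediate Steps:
z = 3 (z = Mul(Rational(1, 2), 6) = 3)
Function('h')(t, f) = Add(Rational(3, 4), Mul(Rational(1, 4), t)) (Function('h')(t, f) = Mul(Rational(1, 4), Add(t, 3)) = Mul(Rational(1, 4), Add(3, t)) = Add(Rational(3, 4), Mul(Rational(1, 4), t)))
Mul(Function('h')(Function('S')(-2), z), Add(179, Mul(-218, -43))) = Mul(Add(Rational(3, 4), Mul(Rational(1, 4), 3)), Add(179, Mul(-218, -43))) = Mul(Add(Rational(3, 4), Rational(3, 4)), Add(179, 9374)) = Mul(Rational(3, 2), 9553) = Rational(28659, 2)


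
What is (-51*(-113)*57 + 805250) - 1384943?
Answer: -251202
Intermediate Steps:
(-51*(-113)*57 + 805250) - 1384943 = (5763*57 + 805250) - 1384943 = (328491 + 805250) - 1384943 = 1133741 - 1384943 = -251202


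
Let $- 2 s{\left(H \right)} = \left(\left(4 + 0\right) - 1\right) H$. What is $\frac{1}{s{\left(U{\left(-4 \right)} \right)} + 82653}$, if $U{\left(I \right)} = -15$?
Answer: $\frac{2}{165351} \approx 1.2095 \cdot 10^{-5}$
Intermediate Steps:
$s{\left(H \right)} = - \frac{3 H}{2}$ ($s{\left(H \right)} = - \frac{\left(\left(4 + 0\right) - 1\right) H}{2} = - \frac{\left(4 - 1\right) H}{2} = - \frac{3 H}{2}$)
$\frac{1}{s{\left(U{\left(-4 \right)} \right)} + 82653} = \frac{1}{\left(- \frac{3}{2}\right) \left(-15\right) + 82653} = \frac{1}{\frac{45}{2} + 82653} = \frac{1}{\frac{165351}{2}} = \frac{2}{165351}$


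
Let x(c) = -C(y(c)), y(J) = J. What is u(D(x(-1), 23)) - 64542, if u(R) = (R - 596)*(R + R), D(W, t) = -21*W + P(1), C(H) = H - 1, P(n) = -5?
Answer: -4100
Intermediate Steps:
C(H) = -1 + H
x(c) = 1 - c (x(c) = -(-1 + c) = 1 - c)
D(W, t) = -5 - 21*W (D(W, t) = -21*W - 5 = -5 - 21*W)
u(R) = 2*R*(-596 + R) (u(R) = (-596 + R)*(2*R) = 2*R*(-596 + R))
u(D(x(-1), 23)) - 64542 = 2*(-5 - 21*(1 - 1*(-1)))*(-596 + (-5 - 21*(1 - 1*(-1)))) - 64542 = 2*(-5 - 21*(1 + 1))*(-596 + (-5 - 21*(1 + 1))) - 64542 = 2*(-5 - 21*2)*(-596 + (-5 - 21*2)) - 64542 = 2*(-5 - 42)*(-596 + (-5 - 42)) - 64542 = 2*(-47)*(-596 - 47) - 64542 = 2*(-47)*(-643) - 64542 = 60442 - 64542 = -4100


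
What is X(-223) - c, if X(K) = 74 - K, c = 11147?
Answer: -10850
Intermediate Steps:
X(-223) - c = (74 - 1*(-223)) - 1*11147 = (74 + 223) - 11147 = 297 - 11147 = -10850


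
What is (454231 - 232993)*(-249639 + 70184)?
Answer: -39702265290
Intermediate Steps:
(454231 - 232993)*(-249639 + 70184) = 221238*(-179455) = -39702265290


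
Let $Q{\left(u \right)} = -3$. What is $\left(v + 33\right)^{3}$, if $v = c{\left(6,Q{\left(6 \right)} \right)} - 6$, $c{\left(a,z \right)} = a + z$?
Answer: $27000$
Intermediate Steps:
$v = -3$ ($v = \left(6 - 3\right) - 6 = 3 - 6 = -3$)
$\left(v + 33\right)^{3} = \left(-3 + 33\right)^{3} = 30^{3} = 27000$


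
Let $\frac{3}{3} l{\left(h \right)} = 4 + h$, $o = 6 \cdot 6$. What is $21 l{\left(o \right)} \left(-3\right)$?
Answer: $-2520$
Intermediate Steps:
$o = 36$
$l{\left(h \right)} = 4 + h$
$21 l{\left(o \right)} \left(-3\right) = 21 \left(4 + 36\right) \left(-3\right) = 21 \cdot 40 \left(-3\right) = 840 \left(-3\right) = -2520$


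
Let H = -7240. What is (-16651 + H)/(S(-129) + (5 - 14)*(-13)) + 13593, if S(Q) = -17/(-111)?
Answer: 174111471/13004 ≈ 13389.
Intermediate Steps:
S(Q) = 17/111 (S(Q) = -17*(-1/111) = 17/111)
(-16651 + H)/(S(-129) + (5 - 14)*(-13)) + 13593 = (-16651 - 7240)/(17/111 + (5 - 14)*(-13)) + 13593 = -23891/(17/111 - 9*(-13)) + 13593 = -23891/(17/111 + 117) + 13593 = -23891/13004/111 + 13593 = -23891*111/13004 + 13593 = -2651901/13004 + 13593 = 174111471/13004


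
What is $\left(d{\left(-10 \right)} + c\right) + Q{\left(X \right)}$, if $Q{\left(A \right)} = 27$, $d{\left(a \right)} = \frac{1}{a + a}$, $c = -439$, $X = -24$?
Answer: $- \frac{8241}{20} \approx -412.05$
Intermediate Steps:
$d{\left(a \right)} = \frac{1}{2 a}$
$\left(d{\left(-10 \right)} + c\right) + Q{\left(X \right)} = \left(\frac{1}{2 \left(-10\right)} - 439\right) + 27 = \left(\frac{1}{2} \left(- \frac{1}{10}\right) - 439\right) + 27 = \left(- \frac{1}{20} - 439\right) + 27 = - \frac{8781}{20} + 27 = - \frac{8241}{20}$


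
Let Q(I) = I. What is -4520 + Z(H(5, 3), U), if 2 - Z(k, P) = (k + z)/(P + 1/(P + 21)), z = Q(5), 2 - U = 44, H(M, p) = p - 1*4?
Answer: -3989310/883 ≈ -4517.9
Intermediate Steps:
H(M, p) = -4 + p (H(M, p) = p - 4 = -4 + p)
U = -42 (U = 2 - 1*44 = 2 - 44 = -42)
z = 5
Z(k, P) = 2 - (5 + k)/(P + 1/(21 + P)) (Z(k, P) = 2 - (k + 5)/(P + 1/(P + 21)) = 2 - (5 + k)/(P + 1/(21 + P)))
-4520 + Z(H(5, 3), U) = -4520 + (-103 - 21*(-4 + 3) + 2*(-42)**2 + 37*(-42) - 1*(-42)*(-4 + 3))/(1 + (-42)**2 + 21*(-42)) = -4520 + (-103 - 21*(-1) + 2*1764 - 1554 - 1*(-42)*(-1))/(1 + 1764 - 882) = -4520 + (-103 + 21 + 3528 - 1554 - 42)/883 = -4520 + (1/883)*1850 = -4520 + 1850/883 = -3989310/883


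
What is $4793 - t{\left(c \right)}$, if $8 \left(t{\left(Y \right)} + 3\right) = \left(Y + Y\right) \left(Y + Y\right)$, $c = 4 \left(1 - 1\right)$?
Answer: $4796$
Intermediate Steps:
$c = 0$ ($c = 4 \cdot 0 = 0$)
$t{\left(Y \right)} = -3 + \frac{Y^{2}}{2}$ ($t{\left(Y \right)} = -3 + \frac{\left(Y + Y\right) \left(Y + Y\right)}{8} = -3 + \frac{2 Y 2 Y}{8} = -3 + \frac{4 Y^{2}}{8} = -3 + \frac{Y^{2}}{2}$)
$4793 - t{\left(c \right)} = 4793 - \left(-3 + \frac{0^{2}}{2}\right) = 4793 - \left(-3 + \frac{1}{2} \cdot 0\right) = 4793 - \left(-3 + 0\right) = 4793 - -3 = 4793 + 3 = 4796$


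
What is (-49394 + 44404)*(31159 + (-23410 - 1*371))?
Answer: -36816220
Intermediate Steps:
(-49394 + 44404)*(31159 + (-23410 - 1*371)) = -4990*(31159 + (-23410 - 371)) = -4990*(31159 - 23781) = -4990*7378 = -36816220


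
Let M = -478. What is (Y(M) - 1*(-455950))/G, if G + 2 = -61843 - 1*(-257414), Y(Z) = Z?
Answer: 455472/195569 ≈ 2.3290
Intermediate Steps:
G = 195569 (G = -2 + (-61843 - 1*(-257414)) = -2 + (-61843 + 257414) = -2 + 195571 = 195569)
(Y(M) - 1*(-455950))/G = (-478 - 1*(-455950))/195569 = (-478 + 455950)*(1/195569) = 455472*(1/195569) = 455472/195569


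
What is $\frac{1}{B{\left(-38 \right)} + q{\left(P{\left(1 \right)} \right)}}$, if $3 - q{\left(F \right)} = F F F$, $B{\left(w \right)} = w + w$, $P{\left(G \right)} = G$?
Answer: $- \frac{1}{74} \approx -0.013514$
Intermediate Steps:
$B{\left(w \right)} = 2 w$
$q{\left(F \right)} = 3 - F^{3}$ ($q{\left(F \right)} = 3 - F F F = 3 - F^{2} F = 3 - F^{3}$)
$\frac{1}{B{\left(-38 \right)} + q{\left(P{\left(1 \right)} \right)}} = \frac{1}{2 \left(-38\right) + \left(3 - 1^{3}\right)} = \frac{1}{-76 + \left(3 - 1\right)} = \frac{1}{-76 + 2} = \frac{1}{-74} = - \frac{1}{74}$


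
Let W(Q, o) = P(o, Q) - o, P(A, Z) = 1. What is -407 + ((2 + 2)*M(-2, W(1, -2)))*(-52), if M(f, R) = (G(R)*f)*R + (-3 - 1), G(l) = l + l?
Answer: 7913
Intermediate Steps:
G(l) = 2*l
W(Q, o) = 1 - o
M(f, R) = -4 + 2*f*R² (M(f, R) = ((2*R)*f)*R + (-3 - 1) = (2*R*f)*R - 4 = 2*f*R² - 4 = -4 + 2*f*R²)
-407 + ((2 + 2)*M(-2, W(1, -2)))*(-52) = -407 + ((2 + 2)*(-4 + 2*(-2)*(1 - 1*(-2))²))*(-52) = -407 + (4*(-4 + 2*(-2)*(1 + 2)²))*(-52) = -407 + (4*(-4 + 2*(-2)*3²))*(-52) = -407 + (4*(-4 + 2*(-2)*9))*(-52) = -407 + (4*(-4 - 36))*(-52) = -407 + (4*(-40))*(-52) = -407 - 160*(-52) = -407 + 8320 = 7913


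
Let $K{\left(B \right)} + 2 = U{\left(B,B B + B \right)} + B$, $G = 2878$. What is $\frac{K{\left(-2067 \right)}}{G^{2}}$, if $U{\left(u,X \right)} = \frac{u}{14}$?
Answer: $- \frac{31033}{115960376} \approx -0.00026762$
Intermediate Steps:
$U{\left(u,X \right)} = \frac{u}{14}$ ($U{\left(u,X \right)} = u \frac{1}{14} = \frac{u}{14}$)
$K{\left(B \right)} = -2 + \frac{15 B}{14}$ ($K{\left(B \right)} = -2 + \left(\frac{B}{14} + B\right) = -2 + \frac{15 B}{14}$)
$\frac{K{\left(-2067 \right)}}{G^{2}} = \frac{-2 + \frac{15}{14} \left(-2067\right)}{2878^{2}} = \frac{-2 - \frac{31005}{14}}{8282884} = \left(- \frac{31033}{14}\right) \frac{1}{8282884} = - \frac{31033}{115960376}$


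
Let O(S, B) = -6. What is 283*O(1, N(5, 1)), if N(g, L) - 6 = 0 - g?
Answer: -1698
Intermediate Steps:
N(g, L) = 6 - g (N(g, L) = 6 + (0 - g) = 6 - g)
283*O(1, N(5, 1)) = 283*(-6) = -1698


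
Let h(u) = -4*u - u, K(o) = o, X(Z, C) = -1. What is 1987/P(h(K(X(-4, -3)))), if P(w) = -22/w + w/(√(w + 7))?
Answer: -2622840/5183 - 496750*√3/5183 ≈ -672.05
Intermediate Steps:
h(u) = -5*u
P(w) = -22/w + w/√(7 + w) (P(w) = -22/w + w/(√(7 + w)) = -22/w + w/√(7 + w))
1987/P(h(K(X(-4, -3)))) = 1987/(-22/((-5*(-1))) + (-5*(-1))/√(7 - 5*(-1))) = 1987/(-22/5 + 5/√(7 + 5)) = 1987/(-22*⅕ + 5/√12) = 1987/(-22/5 + 5*(√3/6)) = 1987/(-22/5 + 5*√3/6)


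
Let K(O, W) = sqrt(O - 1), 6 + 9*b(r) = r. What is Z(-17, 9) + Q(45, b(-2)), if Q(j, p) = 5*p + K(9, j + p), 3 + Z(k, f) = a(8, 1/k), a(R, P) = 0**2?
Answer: -67/9 + 2*sqrt(2) ≈ -4.6160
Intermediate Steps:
b(r) = -2/3 + r/9
a(R, P) = 0
K(O, W) = sqrt(-1 + O)
Z(k, f) = -3 (Z(k, f) = -3 + 0 = -3)
Q(j, p) = 2*sqrt(2) + 5*p (Q(j, p) = 5*p + sqrt(-1 + 9) = 5*p + sqrt(8) = 5*p + 2*sqrt(2) = 2*sqrt(2) + 5*p)
Z(-17, 9) + Q(45, b(-2)) = -3 + (2*sqrt(2) + 5*(-2/3 + (1/9)*(-2))) = -3 + (2*sqrt(2) + 5*(-2/3 - 2/9)) = -3 + (2*sqrt(2) + 5*(-8/9)) = -3 + (2*sqrt(2) - 40/9) = -3 + (-40/9 + 2*sqrt(2)) = -67/9 + 2*sqrt(2)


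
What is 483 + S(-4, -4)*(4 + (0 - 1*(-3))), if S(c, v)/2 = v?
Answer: 427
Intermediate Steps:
S(c, v) = 2*v
483 + S(-4, -4)*(4 + (0 - 1*(-3))) = 483 + (2*(-4))*(4 + (0 - 1*(-3))) = 483 - 8*(4 + (0 + 3)) = 483 - 8*(4 + 3) = 483 - 8*7 = 483 - 56 = 427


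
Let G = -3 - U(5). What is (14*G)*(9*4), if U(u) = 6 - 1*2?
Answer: -3528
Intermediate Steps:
U(u) = 4 (U(u) = 6 - 2 = 4)
G = -7 (G = -3 - 1*4 = -3 - 4 = -7)
(14*G)*(9*4) = (14*(-7))*(9*4) = -98*36 = -3528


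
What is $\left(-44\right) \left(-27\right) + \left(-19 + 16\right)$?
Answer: $1185$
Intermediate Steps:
$\left(-44\right) \left(-27\right) + \left(-19 + 16\right) = 1188 - 3 = 1185$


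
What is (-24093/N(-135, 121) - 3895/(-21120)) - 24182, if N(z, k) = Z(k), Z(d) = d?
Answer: -1132835591/46464 ≈ -24381.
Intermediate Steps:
N(z, k) = k
(-24093/N(-135, 121) - 3895/(-21120)) - 24182 = (-24093/121 - 3895/(-21120)) - 24182 = (-24093*1/121 - 3895*(-1/21120)) - 24182 = (-24093/121 + 779/4224) - 24182 = -9243143/46464 - 24182 = -1132835591/46464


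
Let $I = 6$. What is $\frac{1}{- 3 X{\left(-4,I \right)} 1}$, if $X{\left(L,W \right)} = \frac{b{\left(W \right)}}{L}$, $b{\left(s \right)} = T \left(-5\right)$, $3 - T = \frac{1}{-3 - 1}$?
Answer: $- \frac{16}{195} \approx -0.082051$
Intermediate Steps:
$T = \frac{13}{4}$ ($T = 3 - \frac{1}{-3 - 1} = 3 - \frac{1}{-4} = 3 - - \frac{1}{4} = 3 + \frac{1}{4} = \frac{13}{4} \approx 3.25$)
$b{\left(s \right)} = - \frac{65}{4}$ ($b{\left(s \right)} = \frac{13}{4} \left(-5\right) = - \frac{65}{4}$)
$X{\left(L,W \right)} = - \frac{65}{4 L}$
$\frac{1}{- 3 X{\left(-4,I \right)} 1} = \frac{1}{- 3 \left(- \frac{65}{4 \left(-4\right)}\right) 1} = \frac{1}{- 3 \left(\left(- \frac{65}{4}\right) \left(- \frac{1}{4}\right)\right) 1} = \frac{1}{\left(-3\right) \frac{65}{16} \cdot 1} = \frac{1}{\left(- \frac{195}{16}\right) 1} = \frac{1}{- \frac{195}{16}} = - \frac{16}{195}$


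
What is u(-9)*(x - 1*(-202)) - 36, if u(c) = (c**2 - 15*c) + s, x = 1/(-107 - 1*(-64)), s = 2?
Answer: 1891782/43 ≈ 43995.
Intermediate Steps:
x = -1/43 (x = 1/(-107 + 64) = 1/(-43) = -1/43 ≈ -0.023256)
u(c) = 2 + c**2 - 15*c (u(c) = (c**2 - 15*c) + 2 = 2 + c**2 - 15*c)
u(-9)*(x - 1*(-202)) - 36 = (2 + (-9)**2 - 15*(-9))*(-1/43 - 1*(-202)) - 36 = (2 + 81 + 135)*(-1/43 + 202) - 36 = 218*(8685/43) - 36 = 1893330/43 - 36 = 1891782/43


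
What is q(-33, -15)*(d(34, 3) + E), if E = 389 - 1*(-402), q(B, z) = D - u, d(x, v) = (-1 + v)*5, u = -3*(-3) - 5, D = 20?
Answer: 12816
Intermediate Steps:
u = 4 (u = 9 - 5 = 4)
d(x, v) = -5 + 5*v
q(B, z) = 16 (q(B, z) = 20 - 1*4 = 20 - 4 = 16)
E = 791 (E = 389 + 402 = 791)
q(-33, -15)*(d(34, 3) + E) = 16*((-5 + 5*3) + 791) = 16*((-5 + 15) + 791) = 16*(10 + 791) = 16*801 = 12816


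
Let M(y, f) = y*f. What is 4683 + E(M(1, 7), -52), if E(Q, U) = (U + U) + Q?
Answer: 4586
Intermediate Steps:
M(y, f) = f*y
E(Q, U) = Q + 2*U (E(Q, U) = 2*U + Q = Q + 2*U)
4683 + E(M(1, 7), -52) = 4683 + (7*1 + 2*(-52)) = 4683 + (7 - 104) = 4683 - 97 = 4586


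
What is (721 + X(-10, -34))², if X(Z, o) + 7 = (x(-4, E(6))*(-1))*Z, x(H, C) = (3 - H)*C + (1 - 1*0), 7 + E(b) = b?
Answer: 427716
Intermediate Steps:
E(b) = -7 + b
x(H, C) = 1 + C*(3 - H) (x(H, C) = C*(3 - H) + (1 + 0) = C*(3 - H) + 1 = 1 + C*(3 - H))
X(Z, o) = -7 + 6*Z (X(Z, o) = -7 + ((1 + 3*(-7 + 6) - 1*(-7 + 6)*(-4))*(-1))*Z = -7 + ((1 + 3*(-1) - 1*(-1)*(-4))*(-1))*Z = -7 + ((1 - 3 - 4)*(-1))*Z = -7 + (-6*(-1))*Z = -7 + 6*Z)
(721 + X(-10, -34))² = (721 + (-7 + 6*(-10)))² = (721 + (-7 - 60))² = (721 - 67)² = 654² = 427716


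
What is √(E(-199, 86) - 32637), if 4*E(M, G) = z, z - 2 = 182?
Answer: I*√32591 ≈ 180.53*I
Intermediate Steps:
z = 184 (z = 2 + 182 = 184)
E(M, G) = 46 (E(M, G) = (¼)*184 = 46)
√(E(-199, 86) - 32637) = √(46 - 32637) = √(-32591) = I*√32591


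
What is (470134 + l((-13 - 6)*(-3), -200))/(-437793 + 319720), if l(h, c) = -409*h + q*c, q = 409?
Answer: -365021/118073 ≈ -3.0915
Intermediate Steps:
l(h, c) = -409*h + 409*c
(470134 + l((-13 - 6)*(-3), -200))/(-437793 + 319720) = (470134 + (-409*(-13 - 6)*(-3) + 409*(-200)))/(-437793 + 319720) = (470134 + (-(-7771)*(-3) - 81800))/(-118073) = (470134 + (-409*57 - 81800))*(-1/118073) = (470134 + (-23313 - 81800))*(-1/118073) = (470134 - 105113)*(-1/118073) = 365021*(-1/118073) = -365021/118073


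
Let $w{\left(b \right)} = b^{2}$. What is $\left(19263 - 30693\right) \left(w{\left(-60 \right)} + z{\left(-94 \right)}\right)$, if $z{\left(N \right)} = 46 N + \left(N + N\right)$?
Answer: $10424160$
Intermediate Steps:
$z{\left(N \right)} = 48 N$ ($z{\left(N \right)} = 46 N + 2 N = 48 N$)
$\left(19263 - 30693\right) \left(w{\left(-60 \right)} + z{\left(-94 \right)}\right) = \left(19263 - 30693\right) \left(\left(-60\right)^{2} + 48 \left(-94\right)\right) = - 11430 \left(3600 - 4512\right) = \left(-11430\right) \left(-912\right) = 10424160$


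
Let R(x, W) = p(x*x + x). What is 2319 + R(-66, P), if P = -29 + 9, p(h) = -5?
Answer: 2314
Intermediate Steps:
P = -20
R(x, W) = -5
2319 + R(-66, P) = 2319 - 5 = 2314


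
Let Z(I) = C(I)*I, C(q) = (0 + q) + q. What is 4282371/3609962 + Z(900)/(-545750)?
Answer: -14044137867/7880547046 ≈ -1.7821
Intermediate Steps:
C(q) = 2*q (C(q) = q + q = 2*q)
Z(I) = 2*I² (Z(I) = (2*I)*I = 2*I²)
4282371/3609962 + Z(900)/(-545750) = 4282371/3609962 + (2*900²)/(-545750) = 4282371*(1/3609962) + (2*810000)*(-1/545750) = 4282371/3609962 + 1620000*(-1/545750) = 4282371/3609962 - 6480/2183 = -14044137867/7880547046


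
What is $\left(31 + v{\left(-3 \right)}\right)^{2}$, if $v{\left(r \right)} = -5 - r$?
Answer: $841$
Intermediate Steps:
$\left(31 + v{\left(-3 \right)}\right)^{2} = \left(31 - 2\right)^{2} = 29^{2} = 841$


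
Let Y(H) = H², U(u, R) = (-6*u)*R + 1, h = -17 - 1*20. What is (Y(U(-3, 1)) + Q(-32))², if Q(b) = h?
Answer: 104976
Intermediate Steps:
h = -37 (h = -17 - 20 = -37)
Q(b) = -37
U(u, R) = 1 - 6*R*u (U(u, R) = -6*R*u + 1 = 1 - 6*R*u)
(Y(U(-3, 1)) + Q(-32))² = ((1 - 6*1*(-3))² - 37)² = ((1 + 18)² - 37)² = (19² - 37)² = (361 - 37)² = 324² = 104976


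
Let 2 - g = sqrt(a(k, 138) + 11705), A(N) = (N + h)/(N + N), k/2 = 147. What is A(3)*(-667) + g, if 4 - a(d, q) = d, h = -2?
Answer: -655/6 - sqrt(11415) ≈ -216.01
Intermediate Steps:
k = 294 (k = 2*147 = 294)
a(d, q) = 4 - d
A(N) = (-2 + N)/(2*N) (A(N) = (N - 2)/(N + N) = (-2 + N)/((2*N)) = (-2 + N)*(1/(2*N)) = (-2 + N)/(2*N))
g = 2 - sqrt(11415) (g = 2 - sqrt((4 - 1*294) + 11705) = 2 - sqrt((4 - 294) + 11705) = 2 - sqrt(-290 + 11705) = 2 - sqrt(11415) ≈ -104.84)
A(3)*(-667) + g = ((1/2)*(-2 + 3)/3)*(-667) + (2 - sqrt(11415)) = ((1/2)*(1/3)*1)*(-667) + (2 - sqrt(11415)) = (1/6)*(-667) + (2 - sqrt(11415)) = -667/6 + (2 - sqrt(11415)) = -655/6 - sqrt(11415)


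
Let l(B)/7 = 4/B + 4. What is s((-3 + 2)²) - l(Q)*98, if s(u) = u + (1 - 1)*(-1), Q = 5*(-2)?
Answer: -12343/5 ≈ -2468.6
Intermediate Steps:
Q = -10
l(B) = 28 + 28/B (l(B) = 7*(4/B + 4) = 7*(4 + 4/B) = 28 + 28/B)
s(u) = u (s(u) = u + 0*(-1) = u + 0 = u)
s((-3 + 2)²) - l(Q)*98 = (-3 + 2)² - (28 + 28/(-10))*98 = (-1)² - (28 + 28*(-⅒))*98 = 1 - (28 - 14/5)*98 = 1 - 1*126/5*98 = 1 - 126/5*98 = 1 - 12348/5 = -12343/5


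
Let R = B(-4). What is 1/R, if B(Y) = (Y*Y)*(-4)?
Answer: -1/64 ≈ -0.015625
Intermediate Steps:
B(Y) = -4*Y² (B(Y) = Y²*(-4) = -4*Y²)
R = -64 (R = -4*(-4)² = -4*16 = -64)
1/R = 1/(-64) = -1/64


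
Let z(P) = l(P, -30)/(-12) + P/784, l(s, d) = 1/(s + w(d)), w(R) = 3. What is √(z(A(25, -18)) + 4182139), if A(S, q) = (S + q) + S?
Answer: √184432331595/210 ≈ 2045.0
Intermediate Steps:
l(s, d) = 1/(3 + s) (l(s, d) = 1/(s + 3) = 1/(3 + s))
A(S, q) = q + 2*S
z(P) = -1/(12*(3 + P)) + P/784 (z(P) = 1/((3 + P)*(-12)) + P/784 = -1/12/(3 + P) + P*(1/784) = -1/(12*(3 + P)) + P/784)
√(z(A(25, -18)) + 4182139) = √((-196 + 3*(-18 + 2*25)*(3 + (-18 + 2*25)))/(2352*(3 + (-18 + 2*25))) + 4182139) = √((-196 + 3*(-18 + 50)*(3 + (-18 + 50)))/(2352*(3 + (-18 + 50))) + 4182139) = √((-196 + 3*32*(3 + 32))/(2352*(3 + 32)) + 4182139) = √((1/2352)*(-196 + 3*32*35)/35 + 4182139) = √((1/2352)*(1/35)*(-196 + 3360) + 4182139) = √((1/2352)*(1/35)*3164 + 4182139) = √(113/2940 + 4182139) = √(12295488773/2940) = √184432331595/210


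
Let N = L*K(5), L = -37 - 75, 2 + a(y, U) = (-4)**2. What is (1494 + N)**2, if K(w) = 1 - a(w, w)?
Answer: 8702500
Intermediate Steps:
a(y, U) = 14 (a(y, U) = -2 + (-4)**2 = -2 + 16 = 14)
K(w) = -13 (K(w) = 1 - 1*14 = 1 - 14 = -13)
L = -112
N = 1456 (N = -112*(-13) = 1456)
(1494 + N)**2 = (1494 + 1456)**2 = 2950**2 = 8702500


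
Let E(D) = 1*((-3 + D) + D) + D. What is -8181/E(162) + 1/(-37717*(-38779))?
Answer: -3988585309600/235483034423 ≈ -16.938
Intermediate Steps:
E(D) = -3 + 3*D (E(D) = 1*(-3 + 2*D) + D = (-3 + 2*D) + D = -3 + 3*D)
-8181/E(162) + 1/(-37717*(-38779)) = -8181/(-3 + 3*162) + 1/(-37717*(-38779)) = -8181/(-3 + 486) - 1/37717*(-1/38779) = -8181/483 + 1/1462627543 = -8181*1/483 + 1/1462627543 = -2727/161 + 1/1462627543 = -3988585309600/235483034423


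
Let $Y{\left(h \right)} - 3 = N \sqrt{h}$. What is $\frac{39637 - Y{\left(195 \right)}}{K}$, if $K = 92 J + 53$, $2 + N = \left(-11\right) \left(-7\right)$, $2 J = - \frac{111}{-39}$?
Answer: $\frac{515242}{2391} - \frac{325 \sqrt{195}}{797} \approx 209.8$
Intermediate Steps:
$J = \frac{37}{26}$ ($J = \frac{\left(-111\right) \frac{1}{-39}}{2} = \frac{\left(-111\right) \left(- \frac{1}{39}\right)}{2} = \frac{1}{2} \cdot \frac{37}{13} = \frac{37}{26} \approx 1.4231$)
$N = 75$ ($N = -2 - -77 = -2 + 77 = 75$)
$K = \frac{2391}{13}$ ($K = 92 \cdot \frac{37}{26} + 53 = \frac{1702}{13} + 53 = \frac{2391}{13} \approx 183.92$)
$Y{\left(h \right)} = 3 + 75 \sqrt{h}$
$\frac{39637 - Y{\left(195 \right)}}{K} = \frac{39637 - \left(3 + 75 \sqrt{195}\right)}{\frac{2391}{13}} = \left(39637 - \left(3 + 75 \sqrt{195}\right)\right) \frac{13}{2391} = \left(39634 - 75 \sqrt{195}\right) \frac{13}{2391} = \frac{515242}{2391} - \frac{325 \sqrt{195}}{797}$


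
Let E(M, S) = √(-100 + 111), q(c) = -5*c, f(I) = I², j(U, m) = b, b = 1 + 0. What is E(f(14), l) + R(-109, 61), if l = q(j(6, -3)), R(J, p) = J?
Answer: -109 + √11 ≈ -105.68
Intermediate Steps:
b = 1
j(U, m) = 1
l = -5 (l = -5*1 = -5)
E(M, S) = √11
E(f(14), l) + R(-109, 61) = √11 - 109 = -109 + √11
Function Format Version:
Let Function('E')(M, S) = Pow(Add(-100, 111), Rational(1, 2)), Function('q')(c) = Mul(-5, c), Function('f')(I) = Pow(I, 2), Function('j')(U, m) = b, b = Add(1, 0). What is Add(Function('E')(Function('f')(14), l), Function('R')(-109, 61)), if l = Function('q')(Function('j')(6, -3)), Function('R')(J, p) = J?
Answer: Add(-109, Pow(11, Rational(1, 2))) ≈ -105.68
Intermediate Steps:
b = 1
Function('j')(U, m) = 1
l = -5 (l = Mul(-5, 1) = -5)
Function('E')(M, S) = Pow(11, Rational(1, 2))
Add(Function('E')(Function('f')(14), l), Function('R')(-109, 61)) = Add(Pow(11, Rational(1, 2)), -109) = Add(-109, Pow(11, Rational(1, 2)))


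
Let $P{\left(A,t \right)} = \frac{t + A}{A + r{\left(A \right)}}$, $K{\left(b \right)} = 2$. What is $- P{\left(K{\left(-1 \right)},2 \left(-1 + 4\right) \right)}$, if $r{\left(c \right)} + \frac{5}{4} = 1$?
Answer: $- \frac{32}{7} \approx -4.5714$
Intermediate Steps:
$r{\left(c \right)} = - \frac{1}{4}$ ($r{\left(c \right)} = - \frac{5}{4} + 1 = - \frac{1}{4}$)
$P{\left(A,t \right)} = \frac{A + t}{- \frac{1}{4} + A}$ ($P{\left(A,t \right)} = \frac{t + A}{A - \frac{1}{4}} = \frac{A + t}{- \frac{1}{4} + A}$)
$- P{\left(K{\left(-1 \right)},2 \left(-1 + 4\right) \right)} = - \frac{4 \left(2 + 2 \left(-1 + 4\right)\right)}{-1 + 4 \cdot 2} = - \frac{4 \left(2 + 2 \cdot 3\right)}{-1 + 8} = - \frac{4 \left(2 + 6\right)}{7} = - \frac{4 \cdot 8}{7} = \left(-1\right) \frac{32}{7} = - \frac{32}{7}$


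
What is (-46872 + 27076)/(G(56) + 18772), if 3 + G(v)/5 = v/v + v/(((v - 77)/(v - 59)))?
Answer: -1414/1343 ≈ -1.0529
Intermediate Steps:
G(v) = -10 + 5*v*(-59 + v)/(-77 + v) (G(v) = -15 + 5*(v/v + v/(((v - 77)/(v - 59)))) = -15 + 5*(1 + v/(((-77 + v)/(-59 + v)))) = -15 + 5*(1 + v*((-59 + v)/(-77 + v))) = -15 + 5*(1 + v*(-59 + v)/(-77 + v)) = -15 + (5 + 5*v*(-59 + v)/(-77 + v)) = -10 + 5*v*(-59 + v)/(-77 + v))
(-46872 + 27076)/(G(56) + 18772) = (-46872 + 27076)/(5*(154 + 56² - 61*56)/(-77 + 56) + 18772) = -19796/(5*(154 + 3136 - 3416)/(-21) + 18772) = -19796/(5*(-1/21)*(-126) + 18772) = -19796/(30 + 18772) = -19796/18802 = -19796*1/18802 = -1414/1343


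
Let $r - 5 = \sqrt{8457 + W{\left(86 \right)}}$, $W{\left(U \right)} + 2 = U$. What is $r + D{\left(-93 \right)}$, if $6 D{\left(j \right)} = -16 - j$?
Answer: $\frac{107}{6} + 3 \sqrt{949} \approx 110.25$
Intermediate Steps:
$W{\left(U \right)} = -2 + U$
$D{\left(j \right)} = - \frac{8}{3} - \frac{j}{6}$ ($D{\left(j \right)} = \frac{-16 - j}{6} = - \frac{8}{3} - \frac{j}{6}$)
$r = 5 + 3 \sqrt{949}$ ($r = 5 + \sqrt{8457 + \left(-2 + 86\right)} = 5 + \sqrt{8457 + 84} = 5 + \sqrt{8541} = 5 + 3 \sqrt{949} \approx 97.417$)
$r + D{\left(-93 \right)} = \left(5 + 3 \sqrt{949}\right) - - \frac{77}{6} = \left(5 + 3 \sqrt{949}\right) + \left(- \frac{8}{3} + \frac{31}{2}\right) = \left(5 + 3 \sqrt{949}\right) + \frac{77}{6} = \frac{107}{6} + 3 \sqrt{949}$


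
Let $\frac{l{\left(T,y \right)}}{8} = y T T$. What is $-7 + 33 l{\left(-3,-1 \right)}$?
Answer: $-2383$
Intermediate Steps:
$l{\left(T,y \right)} = 8 y T^{2}$ ($l{\left(T,y \right)} = 8 y T T = 8 T y T = 8 y T^{2}$)
$-7 + 33 l{\left(-3,-1 \right)} = -7 + 33 \cdot 8 \left(-1\right) \left(-3\right)^{2} = -7 + 33 \cdot 8 \left(-1\right) 9 = -7 + 33 \left(-72\right) = -7 - 2376 = -2383$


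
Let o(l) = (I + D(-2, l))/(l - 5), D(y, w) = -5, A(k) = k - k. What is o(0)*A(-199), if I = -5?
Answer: 0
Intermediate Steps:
A(k) = 0
o(l) = -10/(-5 + l) (o(l) = (-5 - 5)/(l - 5) = -10/(-5 + l))
o(0)*A(-199) = -10/(-5 + 0)*0 = -10/(-5)*0 = -10*(-⅕)*0 = 2*0 = 0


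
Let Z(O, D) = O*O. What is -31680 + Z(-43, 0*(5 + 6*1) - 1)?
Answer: -29831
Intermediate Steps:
Z(O, D) = O²
-31680 + Z(-43, 0*(5 + 6*1) - 1) = -31680 + (-43)² = -31680 + 1849 = -29831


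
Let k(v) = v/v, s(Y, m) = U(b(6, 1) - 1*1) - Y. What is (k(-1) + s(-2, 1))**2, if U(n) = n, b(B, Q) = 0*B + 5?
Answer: 49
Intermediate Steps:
b(B, Q) = 5 (b(B, Q) = 0 + 5 = 5)
s(Y, m) = 4 - Y (s(Y, m) = (5 - 1*1) - Y = (5 - 1) - Y = 4 - Y)
k(v) = 1
(k(-1) + s(-2, 1))**2 = (1 + (4 - 1*(-2)))**2 = (1 + (4 + 2))**2 = (1 + 6)**2 = 7**2 = 49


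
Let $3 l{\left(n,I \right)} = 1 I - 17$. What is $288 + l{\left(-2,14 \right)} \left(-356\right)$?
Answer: $644$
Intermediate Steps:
$l{\left(n,I \right)} = - \frac{17}{3} + \frac{I}{3}$ ($l{\left(n,I \right)} = \frac{1 I - 17}{3} = \frac{I - 17}{3} = \frac{-17 + I}{3} = - \frac{17}{3} + \frac{I}{3}$)
$288 + l{\left(-2,14 \right)} \left(-356\right) = 288 + \left(- \frac{17}{3} + \frac{1}{3} \cdot 14\right) \left(-356\right) = 288 + \left(- \frac{17}{3} + \frac{14}{3}\right) \left(-356\right) = 288 - -356 = 288 + 356 = 644$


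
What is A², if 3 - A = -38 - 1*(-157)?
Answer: 13456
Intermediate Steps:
A = -116 (A = 3 - (-38 - 1*(-157)) = 3 - (-38 + 157) = 3 - 1*119 = 3 - 119 = -116)
A² = (-116)² = 13456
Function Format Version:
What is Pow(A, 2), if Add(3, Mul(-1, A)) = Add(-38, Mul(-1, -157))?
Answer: 13456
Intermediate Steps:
A = -116 (A = Add(3, Mul(-1, Add(-38, Mul(-1, -157)))) = Add(3, Mul(-1, Add(-38, 157))) = Add(3, Mul(-1, 119)) = Add(3, -119) = -116)
Pow(A, 2) = Pow(-116, 2) = 13456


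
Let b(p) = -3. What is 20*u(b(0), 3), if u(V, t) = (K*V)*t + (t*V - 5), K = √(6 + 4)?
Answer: -280 - 180*√10 ≈ -849.21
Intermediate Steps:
K = √10 ≈ 3.1623
u(V, t) = -5 + V*t + V*t*√10 (u(V, t) = (√10*V)*t + (t*V - 5) = (V*√10)*t + (V*t - 5) = V*t*√10 + (-5 + V*t) = -5 + V*t + V*t*√10)
20*u(b(0), 3) = 20*(-5 - 3*3 - 3*3*√10) = 20*(-5 - 9 - 9*√10) = 20*(-14 - 9*√10) = -280 - 180*√10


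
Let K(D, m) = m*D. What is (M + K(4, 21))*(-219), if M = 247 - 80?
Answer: -54969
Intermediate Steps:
M = 167
K(D, m) = D*m
(M + K(4, 21))*(-219) = (167 + 4*21)*(-219) = (167 + 84)*(-219) = 251*(-219) = -54969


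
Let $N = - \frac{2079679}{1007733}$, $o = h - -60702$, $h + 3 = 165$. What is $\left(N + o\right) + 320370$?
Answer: $\frac{384180002843}{1007733} \approx 3.8123 \cdot 10^{5}$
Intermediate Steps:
$h = 162$ ($h = -3 + 165 = 162$)
$o = 60864$ ($o = 162 - -60702 = 162 + 60702 = 60864$)
$N = - \frac{2079679}{1007733}$ ($N = \left(-2079679\right) \frac{1}{1007733} = - \frac{2079679}{1007733} \approx -2.0637$)
$\left(N + o\right) + 320370 = \left(- \frac{2079679}{1007733} + 60864\right) + 320370 = \frac{61332581633}{1007733} + 320370 = \frac{384180002843}{1007733}$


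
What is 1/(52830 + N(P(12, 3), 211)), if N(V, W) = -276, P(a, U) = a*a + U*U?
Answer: 1/52554 ≈ 1.9028e-5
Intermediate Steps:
P(a, U) = U² + a² (P(a, U) = a² + U² = U² + a²)
1/(52830 + N(P(12, 3), 211)) = 1/(52830 - 276) = 1/52554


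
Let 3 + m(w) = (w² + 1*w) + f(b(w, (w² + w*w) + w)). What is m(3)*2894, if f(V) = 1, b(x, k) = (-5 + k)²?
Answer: 28940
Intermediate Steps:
m(w) = -2 + w + w² (m(w) = -3 + ((w² + 1*w) + 1) = -3 + ((w² + w) + 1) = -3 + ((w + w²) + 1) = -3 + (1 + w + w²) = -2 + w + w²)
m(3)*2894 = (-2 + 3 + 3²)*2894 = (-2 + 3 + 9)*2894 = 10*2894 = 28940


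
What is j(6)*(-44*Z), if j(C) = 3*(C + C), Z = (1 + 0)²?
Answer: -1584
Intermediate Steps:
Z = 1 (Z = 1² = 1)
j(C) = 6*C (j(C) = 3*(2*C) = 6*C)
j(6)*(-44*Z) = (6*6)*(-44*1) = 36*(-44) = -1584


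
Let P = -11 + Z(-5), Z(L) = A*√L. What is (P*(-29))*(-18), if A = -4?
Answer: -5742 - 2088*I*√5 ≈ -5742.0 - 4668.9*I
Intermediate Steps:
Z(L) = -4*√L
P = -11 - 4*I*√5 ≈ -11.0 - 8.9443*I
(P*(-29))*(-18) = ((-11 - 4*I*√5)*(-29))*(-18) = (319 + 116*I*√5)*(-18) = -5742 - 2088*I*√5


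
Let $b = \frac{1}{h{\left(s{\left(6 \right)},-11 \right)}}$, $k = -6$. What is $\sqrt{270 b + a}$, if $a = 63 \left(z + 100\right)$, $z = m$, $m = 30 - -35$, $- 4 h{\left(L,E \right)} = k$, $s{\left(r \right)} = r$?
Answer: $15 \sqrt{47} \approx 102.83$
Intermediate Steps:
$h{\left(L,E \right)} = \frac{3}{2}$ ($h{\left(L,E \right)} = \left(- \frac{1}{4}\right) \left(-6\right) = \frac{3}{2}$)
$m = 65$ ($m = 30 + 35 = 65$)
$z = 65$
$b = \frac{2}{3}$ ($b = \frac{1}{\frac{3}{2}} = \frac{2}{3} \approx 0.66667$)
$a = 10395$ ($a = 63 \left(65 + 100\right) = 63 \cdot 165 = 10395$)
$\sqrt{270 b + a} = \sqrt{270 \cdot \frac{2}{3} + 10395} = \sqrt{180 + 10395} = \sqrt{10575} = 15 \sqrt{47}$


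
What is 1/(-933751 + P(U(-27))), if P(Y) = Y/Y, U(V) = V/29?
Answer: -1/933750 ≈ -1.0710e-6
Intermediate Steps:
U(V) = V/29 (U(V) = V*(1/29) = V/29)
P(Y) = 1
1/(-933751 + P(U(-27))) = 1/(-933751 + 1) = 1/(-933750) = -1/933750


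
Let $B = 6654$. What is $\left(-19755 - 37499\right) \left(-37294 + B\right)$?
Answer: $1754262560$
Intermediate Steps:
$\left(-19755 - 37499\right) \left(-37294 + B\right) = \left(-19755 - 37499\right) \left(-37294 + 6654\right) = \left(-57254\right) \left(-30640\right) = 1754262560$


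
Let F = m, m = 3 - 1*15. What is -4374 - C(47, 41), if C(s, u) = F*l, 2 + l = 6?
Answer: -4326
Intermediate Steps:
l = 4 (l = -2 + 6 = 4)
m = -12 (m = 3 - 15 = -12)
F = -12
C(s, u) = -48 (C(s, u) = -12*4 = -48)
-4374 - C(47, 41) = -4374 - 1*(-48) = -4374 + 48 = -4326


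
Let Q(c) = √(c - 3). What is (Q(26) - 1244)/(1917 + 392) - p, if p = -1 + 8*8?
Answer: -146711/2309 + √23/2309 ≈ -63.537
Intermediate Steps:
Q(c) = √(-3 + c)
p = 63 (p = -1 + 64 = 63)
(Q(26) - 1244)/(1917 + 392) - p = (√(-3 + 26) - 1244)/(1917 + 392) - 1*63 = (√23 - 1244)/2309 - 63 = (-1244 + √23)*(1/2309) - 63 = (-1244/2309 + √23/2309) - 63 = -146711/2309 + √23/2309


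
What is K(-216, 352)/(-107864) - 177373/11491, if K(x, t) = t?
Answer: -2392025763/154933153 ≈ -15.439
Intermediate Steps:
K(-216, 352)/(-107864) - 177373/11491 = 352/(-107864) - 177373/11491 = 352*(-1/107864) - 177373*1/11491 = -44/13483 - 177373/11491 = -2392025763/154933153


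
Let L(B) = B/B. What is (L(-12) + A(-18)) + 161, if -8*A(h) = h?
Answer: 657/4 ≈ 164.25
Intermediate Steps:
A(h) = -h/8
L(B) = 1
(L(-12) + A(-18)) + 161 = (1 - ⅛*(-18)) + 161 = (1 + 9/4) + 161 = 13/4 + 161 = 657/4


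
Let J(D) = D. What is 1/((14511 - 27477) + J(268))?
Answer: -1/12698 ≈ -7.8753e-5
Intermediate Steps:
1/((14511 - 27477) + J(268)) = 1/((14511 - 27477) + 268) = 1/(-12966 + 268) = 1/(-12698) = -1/12698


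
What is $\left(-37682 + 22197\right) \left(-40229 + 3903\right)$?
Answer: $562508110$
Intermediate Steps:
$\left(-37682 + 22197\right) \left(-40229 + 3903\right) = \left(-15485\right) \left(-36326\right) = 562508110$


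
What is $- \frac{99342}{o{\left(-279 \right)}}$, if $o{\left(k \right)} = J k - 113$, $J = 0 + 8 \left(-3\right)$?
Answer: $- \frac{99342}{6583} \approx -15.091$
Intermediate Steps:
$J = -24$ ($J = 0 - 24 = -24$)
$o{\left(k \right)} = -113 - 24 k$ ($o{\left(k \right)} = - 24 k - 113 = -113 - 24 k$)
$- \frac{99342}{o{\left(-279 \right)}} = - \frac{99342}{-113 - -6696} = - \frac{99342}{-113 + 6696} = - \frac{99342}{6583}$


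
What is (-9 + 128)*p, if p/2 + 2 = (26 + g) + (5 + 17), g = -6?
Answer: 9520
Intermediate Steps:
p = 80 (p = -4 + 2*((26 - 6) + (5 + 17)) = -4 + 2*(20 + 22) = -4 + 2*42 = -4 + 84 = 80)
(-9 + 128)*p = (-9 + 128)*80 = 119*80 = 9520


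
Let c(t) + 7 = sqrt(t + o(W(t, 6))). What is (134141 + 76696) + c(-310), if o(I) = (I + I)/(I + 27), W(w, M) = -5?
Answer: 210830 + I*sqrt(37565)/11 ≈ 2.1083e+5 + 17.62*I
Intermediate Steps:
o(I) = 2*I/(27 + I) (o(I) = (2*I)/(27 + I) = 2*I/(27 + I))
c(t) = -7 + sqrt(-5/11 + t) (c(t) = -7 + sqrt(t + 2*(-5)/(27 - 5)) = -7 + sqrt(t + 2*(-5)/22) = -7 + sqrt(t + 2*(-5)*(1/22)) = -7 + sqrt(t - 5/11) = -7 + sqrt(-5/11 + t))
(134141 + 76696) + c(-310) = (134141 + 76696) + (-7 + sqrt(-55 + 121*(-310))/11) = 210837 + (-7 + sqrt(-55 - 37510)/11) = 210837 + (-7 + sqrt(-37565)/11) = 210837 + (-7 + (I*sqrt(37565))/11) = 210837 + (-7 + I*sqrt(37565)/11) = 210830 + I*sqrt(37565)/11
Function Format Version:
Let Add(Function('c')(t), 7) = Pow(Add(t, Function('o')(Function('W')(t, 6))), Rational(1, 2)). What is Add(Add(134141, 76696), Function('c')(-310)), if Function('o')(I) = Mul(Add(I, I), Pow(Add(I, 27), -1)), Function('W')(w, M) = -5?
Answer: Add(210830, Mul(Rational(1, 11), I, Pow(37565, Rational(1, 2)))) ≈ Add(2.1083e+5, Mul(17.620, I))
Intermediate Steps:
Function('o')(I) = Mul(2, I, Pow(Add(27, I), -1)) (Function('o')(I) = Mul(Mul(2, I), Pow(Add(27, I), -1)) = Mul(2, I, Pow(Add(27, I), -1)))
Function('c')(t) = Add(-7, Pow(Add(Rational(-5, 11), t), Rational(1, 2))) (Function('c')(t) = Add(-7, Pow(Add(t, Mul(2, -5, Pow(Add(27, -5), -1))), Rational(1, 2))) = Add(-7, Pow(Add(t, Mul(2, -5, Pow(22, -1))), Rational(1, 2))) = Add(-7, Pow(Add(t, Mul(2, -5, Rational(1, 22))), Rational(1, 2))) = Add(-7, Pow(Add(t, Rational(-5, 11)), Rational(1, 2))) = Add(-7, Pow(Add(Rational(-5, 11), t), Rational(1, 2))))
Add(Add(134141, 76696), Function('c')(-310)) = Add(Add(134141, 76696), Add(-7, Mul(Rational(1, 11), Pow(Add(-55, Mul(121, -310)), Rational(1, 2))))) = Add(210837, Add(-7, Mul(Rational(1, 11), Pow(Add(-55, -37510), Rational(1, 2))))) = Add(210837, Add(-7, Mul(Rational(1, 11), Pow(-37565, Rational(1, 2))))) = Add(210837, Add(-7, Mul(Rational(1, 11), Mul(I, Pow(37565, Rational(1, 2)))))) = Add(210837, Add(-7, Mul(Rational(1, 11), I, Pow(37565, Rational(1, 2))))) = Add(210830, Mul(Rational(1, 11), I, Pow(37565, Rational(1, 2))))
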